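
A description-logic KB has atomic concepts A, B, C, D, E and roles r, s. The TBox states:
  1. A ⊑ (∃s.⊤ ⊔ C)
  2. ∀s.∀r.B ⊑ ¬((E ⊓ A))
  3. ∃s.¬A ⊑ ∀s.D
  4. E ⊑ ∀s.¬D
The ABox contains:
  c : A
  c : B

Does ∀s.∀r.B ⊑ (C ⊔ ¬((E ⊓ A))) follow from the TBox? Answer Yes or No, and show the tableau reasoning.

Yes

1. ∀s.∀r.B ⊑ (C ⊔ ¬((E ⊓ A)))  ⇔  (∀s.∀r.B ⊓ (¬C ⊓ (E ⊓ A))) unsat w.r.t. T
   all branches close; clash {C, ¬C} at x₀
2. Hence ∀s.∀r.B ⊑ (C ⊔ ¬((E ⊓ A))): entailed.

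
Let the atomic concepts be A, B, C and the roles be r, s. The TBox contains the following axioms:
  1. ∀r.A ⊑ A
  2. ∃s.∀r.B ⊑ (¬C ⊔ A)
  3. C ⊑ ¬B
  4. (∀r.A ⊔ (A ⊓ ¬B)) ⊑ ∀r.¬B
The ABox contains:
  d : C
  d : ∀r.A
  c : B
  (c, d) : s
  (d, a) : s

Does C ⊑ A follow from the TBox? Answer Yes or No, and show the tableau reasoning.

1. C ⊑ A  ⇔  (C ⊓ ¬A) unsat w.r.t. T
   apply at x₀: C⊑¬B
   open: L(x₀) ⊇ {C, ¬A, ¬B, ∀s.∃r.¬B, ∃r.¬A} (+ ∃-successors)
2. Hence C ⊑ A: not entailed.

No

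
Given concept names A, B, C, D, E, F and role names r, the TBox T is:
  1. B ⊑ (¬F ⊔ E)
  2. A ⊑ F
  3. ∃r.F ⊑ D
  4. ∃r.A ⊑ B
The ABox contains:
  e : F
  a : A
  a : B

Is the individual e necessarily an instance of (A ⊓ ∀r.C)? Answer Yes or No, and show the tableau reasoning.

1. e : (A ⊓ ∀r.C)?  L(e) = {F} ∪ {(¬A ⊔ ∃r.¬C)}
   open: L(e) ⊇ {F, ¬A, ¬B, ∀r.¬A, ∀r.¬F} — e ∉ (A ⊓ ∀r.C) possible
2. Hence e : (A ⊓ ∀r.C): not entailed.

No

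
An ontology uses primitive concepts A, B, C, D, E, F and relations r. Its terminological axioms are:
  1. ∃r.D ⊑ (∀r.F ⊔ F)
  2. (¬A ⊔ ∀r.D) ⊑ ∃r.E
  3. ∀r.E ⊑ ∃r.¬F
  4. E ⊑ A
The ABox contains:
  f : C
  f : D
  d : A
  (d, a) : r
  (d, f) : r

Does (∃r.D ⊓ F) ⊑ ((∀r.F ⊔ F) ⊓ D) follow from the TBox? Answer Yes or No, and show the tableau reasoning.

No

1. (∃r.D ⊓ F) ⊑ ((∀r.F ⊔ F) ⊓ D)  ⇔  ((∃r.D ⊓ F) ⊓ ((∃r.¬F ⊓ ¬F) ⊔ ¬D)) unsat w.r.t. T
   apply at x₀: ∃r.D⊑(∀r.F ⊔ F)
   open: L(x₀) ⊇ {A, F, ¬D, ¬E, ∃r.D, …} (+ ∃-successors)
2. Hence (∃r.D ⊓ F) ⊑ ((∀r.F ⊔ F) ⊓ D): not entailed.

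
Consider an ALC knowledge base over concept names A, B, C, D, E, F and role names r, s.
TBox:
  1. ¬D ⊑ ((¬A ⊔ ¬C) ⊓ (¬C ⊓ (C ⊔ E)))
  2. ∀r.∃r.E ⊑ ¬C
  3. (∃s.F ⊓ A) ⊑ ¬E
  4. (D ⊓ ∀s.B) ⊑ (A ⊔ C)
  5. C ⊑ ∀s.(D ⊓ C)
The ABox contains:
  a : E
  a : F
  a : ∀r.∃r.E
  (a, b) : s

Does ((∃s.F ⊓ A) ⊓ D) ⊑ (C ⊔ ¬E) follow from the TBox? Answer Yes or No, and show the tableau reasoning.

Yes

1. ((∃s.F ⊓ A) ⊓ D) ⊑ (C ⊔ ¬E)  ⇔  (((∃s.F ⊓ A) ⊓ D) ⊓ (¬C ⊓ E)) unsat w.r.t. T
   all branches close; clash {E, ¬E} at x₀
2. Hence ((∃s.F ⊓ A) ⊓ D) ⊑ (C ⊔ ¬E): entailed.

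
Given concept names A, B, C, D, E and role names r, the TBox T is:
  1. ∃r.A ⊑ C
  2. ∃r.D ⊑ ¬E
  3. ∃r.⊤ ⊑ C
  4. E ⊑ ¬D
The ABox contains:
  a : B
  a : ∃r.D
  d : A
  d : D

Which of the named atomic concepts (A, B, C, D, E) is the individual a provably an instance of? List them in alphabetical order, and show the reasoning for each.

{B, C}

1. a : A?  L(a) = {B, ∃r.D} ∪ {¬A}
   apply at a: ∃r.D⊑¬E
   open: L(a) ⊇ {B, C, ¬A, ¬E, ∃r.D} (+ ∃-successors) — a ∉ A possible
2. a : B?  L(a) = {B, ∃r.D} ∪ {¬B}
   clash {B, ¬B} at a — a ∈ B
3. a : C?  L(a) = {B, ∃r.D} ∪ {¬C}
   clash {C, ¬C} at a — a ∈ C
4. a : D?  L(a) = {B, ∃r.D} ∪ {¬D}
   apply at a: ∃r.D⊑¬E
   open: L(a) ⊇ {B, C, ¬D, ¬E, ∃r.D} (+ ∃-successors) — a ∉ D possible
5. a : E?  L(a) = {B, ∃r.D} ∪ {¬E}
   open: L(a) ⊇ {B, C, ¬E, ∃r.D} (+ ∃-successors) — a ∉ E possible
6. Entailed for a: {B, C}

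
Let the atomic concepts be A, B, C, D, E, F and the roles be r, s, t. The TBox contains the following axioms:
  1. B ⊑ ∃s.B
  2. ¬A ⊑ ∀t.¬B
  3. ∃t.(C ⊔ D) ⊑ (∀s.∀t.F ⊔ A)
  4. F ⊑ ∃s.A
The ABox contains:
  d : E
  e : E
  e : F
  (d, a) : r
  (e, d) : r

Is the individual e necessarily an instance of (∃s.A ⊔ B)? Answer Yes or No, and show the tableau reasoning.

1. e : (∃s.A ⊔ B)?  L(e) = {E, F} ∪ {(∀s.¬A ⊓ ¬B)}
   clash {A, ¬A} at an ∃-successor — e ∈ (∃s.A ⊔ B)
2. Hence e : (∃s.A ⊔ B): entailed.

Yes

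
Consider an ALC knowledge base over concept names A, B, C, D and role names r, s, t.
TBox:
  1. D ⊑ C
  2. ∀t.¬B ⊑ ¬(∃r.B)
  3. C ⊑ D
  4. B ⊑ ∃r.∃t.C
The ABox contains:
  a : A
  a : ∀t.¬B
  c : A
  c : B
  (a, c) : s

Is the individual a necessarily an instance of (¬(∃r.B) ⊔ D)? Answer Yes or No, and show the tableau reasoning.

1. a : (¬(∃r.B) ⊔ D)?  L(a) = {A, ∀t.¬B} ∪ {(∃r.B ⊓ ¬D)}
   clash {D, ¬D} at a — a ∈ (¬(∃r.B) ⊔ D)
2. Hence a : (¬(∃r.B) ⊔ D): entailed.

Yes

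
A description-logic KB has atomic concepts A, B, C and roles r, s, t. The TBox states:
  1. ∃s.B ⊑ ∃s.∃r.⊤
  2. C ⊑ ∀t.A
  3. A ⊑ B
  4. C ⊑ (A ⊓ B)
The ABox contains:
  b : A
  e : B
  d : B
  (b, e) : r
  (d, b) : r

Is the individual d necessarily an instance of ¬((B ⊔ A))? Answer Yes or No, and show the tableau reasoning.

No

1. d : ¬((B ⊔ A))?  L(d) = {B} ∪ {(B ⊔ A)}
   open: L(d) ⊇ {B, ¬C, ∀s.¬B} — d ∉ ¬((B ⊔ A)) possible
2. Hence d : ¬((B ⊔ A)): not entailed.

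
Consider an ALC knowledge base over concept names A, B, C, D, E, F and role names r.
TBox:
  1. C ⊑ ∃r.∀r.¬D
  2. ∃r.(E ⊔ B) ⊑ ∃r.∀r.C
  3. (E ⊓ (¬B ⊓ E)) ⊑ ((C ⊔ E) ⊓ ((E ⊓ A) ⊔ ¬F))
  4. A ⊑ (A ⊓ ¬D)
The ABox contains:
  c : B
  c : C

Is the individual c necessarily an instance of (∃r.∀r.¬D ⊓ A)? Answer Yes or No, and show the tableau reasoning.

No

1. c : (∃r.∀r.¬D ⊓ A)?  L(c) = {B, C} ∪ {(∀r.∃r.D ⊔ ¬A)}
   apply at c: C⊑∃r.∀r.¬D
   open: L(c) ⊇ {B, C, ¬A, ¬E, ∀r.(¬E ⊓ ¬B), …} (+ ∃-successors) — c ∉ (∃r.∀r.¬D ⊓ A) possible
2. Hence c : (∃r.∀r.¬D ⊓ A): not entailed.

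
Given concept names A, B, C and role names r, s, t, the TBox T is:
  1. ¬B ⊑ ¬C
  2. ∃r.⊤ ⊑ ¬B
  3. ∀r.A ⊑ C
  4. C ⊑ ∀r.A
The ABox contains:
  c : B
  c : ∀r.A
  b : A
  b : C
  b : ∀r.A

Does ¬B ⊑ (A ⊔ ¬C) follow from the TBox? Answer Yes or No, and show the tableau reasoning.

1. ¬B ⊑ (A ⊔ ¬C)  ⇔  (¬B ⊓ (¬A ⊓ C)) unsat w.r.t. T
   all branches close; clash {C, ¬C} at x₀
2. Hence ¬B ⊑ (A ⊔ ¬C): entailed.

Yes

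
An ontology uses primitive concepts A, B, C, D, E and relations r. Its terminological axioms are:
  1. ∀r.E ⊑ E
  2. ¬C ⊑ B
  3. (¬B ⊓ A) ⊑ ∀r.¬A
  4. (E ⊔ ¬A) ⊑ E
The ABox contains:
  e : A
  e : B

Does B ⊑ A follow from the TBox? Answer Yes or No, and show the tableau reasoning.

No

1. B ⊑ A  ⇔  (B ⊓ ¬A) unsat w.r.t. T
   open: L(x₀) ⊇ {B, E, ¬A}
2. Hence B ⊑ A: not entailed.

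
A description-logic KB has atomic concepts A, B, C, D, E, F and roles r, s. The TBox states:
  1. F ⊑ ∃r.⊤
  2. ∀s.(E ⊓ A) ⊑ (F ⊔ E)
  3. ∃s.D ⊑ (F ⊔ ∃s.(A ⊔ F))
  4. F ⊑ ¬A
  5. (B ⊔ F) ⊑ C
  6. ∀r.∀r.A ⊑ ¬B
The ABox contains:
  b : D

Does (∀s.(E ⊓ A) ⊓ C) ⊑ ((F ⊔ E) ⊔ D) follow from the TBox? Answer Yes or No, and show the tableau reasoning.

1. (∀s.(E ⊓ A) ⊓ C) ⊑ ((F ⊔ E) ⊔ D)  ⇔  ((∀s.(E ⊓ A) ⊓ C) ⊓ ((¬F ⊓ ¬E) ⊓ ¬D)) unsat w.r.t. T
   all branches close; clash {E, ¬E} at x₀
2. Hence (∀s.(E ⊓ A) ⊓ C) ⊑ ((F ⊔ E) ⊔ D): entailed.

Yes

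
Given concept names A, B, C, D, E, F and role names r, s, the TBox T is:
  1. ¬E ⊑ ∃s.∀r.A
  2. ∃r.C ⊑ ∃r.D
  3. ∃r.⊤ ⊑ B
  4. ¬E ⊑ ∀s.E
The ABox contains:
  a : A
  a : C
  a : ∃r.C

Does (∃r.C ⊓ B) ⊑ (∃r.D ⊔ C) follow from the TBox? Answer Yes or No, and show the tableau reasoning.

1. (∃r.C ⊓ B) ⊑ (∃r.D ⊔ C)  ⇔  ((∃r.C ⊓ B) ⊓ (∀r.¬D ⊓ ¬C)) unsat w.r.t. T
   all branches close; clash {D, ¬D} at an ∃-successor
2. Hence (∃r.C ⊓ B) ⊑ (∃r.D ⊔ C): entailed.

Yes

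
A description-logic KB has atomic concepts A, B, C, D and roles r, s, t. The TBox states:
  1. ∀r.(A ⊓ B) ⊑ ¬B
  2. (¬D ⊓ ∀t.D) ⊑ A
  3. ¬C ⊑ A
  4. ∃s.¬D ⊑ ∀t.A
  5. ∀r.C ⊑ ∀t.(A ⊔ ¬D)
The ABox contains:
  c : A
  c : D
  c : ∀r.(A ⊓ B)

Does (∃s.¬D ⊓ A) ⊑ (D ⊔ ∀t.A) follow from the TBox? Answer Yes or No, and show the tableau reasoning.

1. (∃s.¬D ⊓ A) ⊑ (D ⊔ ∀t.A)  ⇔  ((∃s.¬D ⊓ A) ⊓ (¬D ⊓ ∃t.¬A)) unsat w.r.t. T
   all branches close; clash {A, ¬A} at an ∃-successor
2. Hence (∃s.¬D ⊓ A) ⊑ (D ⊔ ∀t.A): entailed.

Yes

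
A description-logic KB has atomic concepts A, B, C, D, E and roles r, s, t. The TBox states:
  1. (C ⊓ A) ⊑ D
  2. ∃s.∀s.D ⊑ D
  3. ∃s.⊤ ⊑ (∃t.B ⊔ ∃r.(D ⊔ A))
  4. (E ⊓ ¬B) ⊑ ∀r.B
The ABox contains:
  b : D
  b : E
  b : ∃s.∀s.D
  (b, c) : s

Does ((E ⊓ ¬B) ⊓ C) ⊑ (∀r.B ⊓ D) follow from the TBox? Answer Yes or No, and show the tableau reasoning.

1. ((E ⊓ ¬B) ⊓ C) ⊑ (∀r.B ⊓ D)  ⇔  (((E ⊓ ¬B) ⊓ C) ⊓ (∃r.¬B ⊔ ¬D)) unsat w.r.t. T
   apply at x₀: (E ⊓ ¬B)⊑∀r.B
   open: L(x₀) ⊇ {C, E, ¬A, ¬B, ¬D, …}
2. Hence ((E ⊓ ¬B) ⊓ C) ⊑ (∀r.B ⊓ D): not entailed.

No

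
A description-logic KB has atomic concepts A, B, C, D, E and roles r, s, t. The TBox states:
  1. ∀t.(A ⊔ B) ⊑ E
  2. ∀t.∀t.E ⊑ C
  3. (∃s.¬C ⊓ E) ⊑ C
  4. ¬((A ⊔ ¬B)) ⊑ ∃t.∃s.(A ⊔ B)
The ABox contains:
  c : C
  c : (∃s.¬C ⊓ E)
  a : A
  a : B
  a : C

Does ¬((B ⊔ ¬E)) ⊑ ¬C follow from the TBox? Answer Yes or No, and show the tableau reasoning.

No

1. ¬((B ⊔ ¬E)) ⊑ ¬C  ⇔  ((¬B ⊓ E) ⊓ C) unsat w.r.t. T
   open: L(x₀) ⊇ {C, E, ¬B}
2. Hence ¬((B ⊔ ¬E)) ⊑ ¬C: not entailed.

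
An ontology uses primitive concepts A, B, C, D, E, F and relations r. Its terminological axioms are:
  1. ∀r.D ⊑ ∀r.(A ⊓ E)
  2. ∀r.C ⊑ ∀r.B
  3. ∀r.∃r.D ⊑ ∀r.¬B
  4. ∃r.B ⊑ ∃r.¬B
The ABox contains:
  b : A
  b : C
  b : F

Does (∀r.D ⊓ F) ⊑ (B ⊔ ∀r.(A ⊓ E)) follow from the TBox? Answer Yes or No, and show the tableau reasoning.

1. (∀r.D ⊓ F) ⊑ (B ⊔ ∀r.(A ⊓ E))  ⇔  ((∀r.D ⊓ F) ⊓ (¬B ⊓ ∃r.(¬A ⊔ ¬E))) unsat w.r.t. T
   all branches close; clash {B, ¬B} at an ∃-successor
2. Hence (∀r.D ⊓ F) ⊑ (B ⊔ ∀r.(A ⊓ E)): entailed.

Yes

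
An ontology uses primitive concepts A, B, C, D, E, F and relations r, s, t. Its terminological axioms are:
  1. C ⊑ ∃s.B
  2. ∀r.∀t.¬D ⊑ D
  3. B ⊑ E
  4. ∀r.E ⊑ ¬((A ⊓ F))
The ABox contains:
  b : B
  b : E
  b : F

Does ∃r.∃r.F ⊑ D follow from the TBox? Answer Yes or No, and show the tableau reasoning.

1. ∃r.∃r.F ⊑ D  ⇔  (∃r.∃r.F ⊓ ¬D) unsat w.r.t. T
   open: L(x₀) ⊇ {¬B, ¬C, ¬D, ∃r.¬E, ∃r.∃r.F, …} (+ ∃-successors)
2. Hence ∃r.∃r.F ⊑ D: not entailed.

No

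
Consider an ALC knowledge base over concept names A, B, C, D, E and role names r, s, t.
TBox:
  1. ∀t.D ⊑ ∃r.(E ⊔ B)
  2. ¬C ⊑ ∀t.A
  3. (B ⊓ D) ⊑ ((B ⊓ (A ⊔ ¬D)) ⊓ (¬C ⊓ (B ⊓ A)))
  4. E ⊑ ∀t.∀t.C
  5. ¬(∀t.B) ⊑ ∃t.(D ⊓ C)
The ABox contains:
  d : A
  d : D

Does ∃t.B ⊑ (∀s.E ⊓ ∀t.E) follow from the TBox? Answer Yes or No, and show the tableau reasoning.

1. ∃t.B ⊑ (∀s.E ⊓ ∀t.E)  ⇔  (∃t.B ⊓ (∃s.¬E ⊔ ∃t.¬E)) unsat w.r.t. T
   open: L(x₀) ⊇ {C, ¬B, ¬E, ∀t.B, ∃s.¬E, …} (+ ∃-successors)
2. Hence ∃t.B ⊑ (∀s.E ⊓ ∀t.E): not entailed.

No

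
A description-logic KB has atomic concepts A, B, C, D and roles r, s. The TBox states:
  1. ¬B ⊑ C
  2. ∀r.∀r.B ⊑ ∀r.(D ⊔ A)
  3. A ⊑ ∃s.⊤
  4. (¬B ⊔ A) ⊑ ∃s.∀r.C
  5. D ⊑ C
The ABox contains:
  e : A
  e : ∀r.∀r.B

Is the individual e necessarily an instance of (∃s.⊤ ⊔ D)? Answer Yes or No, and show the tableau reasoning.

1. e : (∃s.⊤ ⊔ D)?  L(e) = {A, ∀r.∀r.B} ∪ {(∀s.⊥ ⊓ ¬D)}
   clash ⊥ at an ∃-successor — e ∈ (∃s.⊤ ⊔ D)
2. Hence e : (∃s.⊤ ⊔ D): entailed.

Yes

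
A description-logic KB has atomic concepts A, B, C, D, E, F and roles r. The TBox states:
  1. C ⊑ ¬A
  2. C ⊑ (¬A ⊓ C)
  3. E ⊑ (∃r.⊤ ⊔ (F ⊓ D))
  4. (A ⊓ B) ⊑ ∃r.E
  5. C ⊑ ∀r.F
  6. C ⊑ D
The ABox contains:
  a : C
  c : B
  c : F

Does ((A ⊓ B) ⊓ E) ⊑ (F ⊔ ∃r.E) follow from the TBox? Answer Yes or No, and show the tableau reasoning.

1. ((A ⊓ B) ⊓ E) ⊑ (F ⊔ ∃r.E)  ⇔  (((A ⊓ B) ⊓ E) ⊓ (¬F ⊓ ∀r.¬E)) unsat w.r.t. T
   all branches close; clash {A, ¬A} at x₀
2. Hence ((A ⊓ B) ⊓ E) ⊑ (F ⊔ ∃r.E): entailed.

Yes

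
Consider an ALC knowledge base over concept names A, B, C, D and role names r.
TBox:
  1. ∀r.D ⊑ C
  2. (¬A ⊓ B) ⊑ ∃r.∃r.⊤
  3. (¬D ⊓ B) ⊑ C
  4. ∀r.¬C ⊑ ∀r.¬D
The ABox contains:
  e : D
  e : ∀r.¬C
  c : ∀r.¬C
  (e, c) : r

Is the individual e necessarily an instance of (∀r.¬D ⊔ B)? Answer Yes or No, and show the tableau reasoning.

Yes

1. e : (∀r.¬D ⊔ B)?  L(e) = {D, ∀r.¬C} ∪ {(∃r.D ⊓ ¬B)}
   clash {D, ¬D} at an ∃-successor — e ∈ (∀r.¬D ⊔ B)
2. Hence e : (∀r.¬D ⊔ B): entailed.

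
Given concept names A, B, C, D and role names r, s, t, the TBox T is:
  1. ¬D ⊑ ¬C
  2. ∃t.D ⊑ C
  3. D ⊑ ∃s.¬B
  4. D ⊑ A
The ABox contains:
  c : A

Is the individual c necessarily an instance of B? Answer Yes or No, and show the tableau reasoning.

1. c : B?  L(c) = {A} ∪ {¬B}
   open: L(c) ⊇ {A, D, ¬B, ∀t.¬D, ∃s.¬B} (+ ∃-successors) — c ∉ B possible
2. Hence c : B: not entailed.

No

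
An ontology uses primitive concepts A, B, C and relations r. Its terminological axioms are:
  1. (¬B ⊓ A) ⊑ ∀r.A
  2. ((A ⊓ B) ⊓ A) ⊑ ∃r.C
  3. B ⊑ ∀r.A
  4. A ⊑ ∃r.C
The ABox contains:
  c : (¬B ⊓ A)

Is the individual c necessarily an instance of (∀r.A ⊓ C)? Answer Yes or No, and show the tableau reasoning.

No

1. c : (∀r.A ⊓ C)?  L(c) = {(¬B ⊓ A)} ∪ {(∃r.¬A ⊔ ¬C)}
   apply at c: (¬B ⊓ A)⊑∀r.A; A⊑∃r.C
   open: L(c) ⊇ {A, ¬B, ¬C, ∀r.A, ∃r.C} (+ ∃-successors) — c ∉ (∀r.A ⊓ C) possible
2. Hence c : (∀r.A ⊓ C): not entailed.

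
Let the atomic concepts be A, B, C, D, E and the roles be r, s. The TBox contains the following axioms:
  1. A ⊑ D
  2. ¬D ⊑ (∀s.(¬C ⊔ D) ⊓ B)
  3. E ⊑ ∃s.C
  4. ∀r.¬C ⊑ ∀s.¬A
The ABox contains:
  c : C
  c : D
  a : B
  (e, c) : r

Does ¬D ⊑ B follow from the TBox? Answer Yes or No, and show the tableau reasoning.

Yes

1. ¬D ⊑ B  ⇔  (¬D ⊓ ¬B) unsat w.r.t. T
   all branches close; clash {D, ¬D} at x₀
2. Hence ¬D ⊑ B: entailed.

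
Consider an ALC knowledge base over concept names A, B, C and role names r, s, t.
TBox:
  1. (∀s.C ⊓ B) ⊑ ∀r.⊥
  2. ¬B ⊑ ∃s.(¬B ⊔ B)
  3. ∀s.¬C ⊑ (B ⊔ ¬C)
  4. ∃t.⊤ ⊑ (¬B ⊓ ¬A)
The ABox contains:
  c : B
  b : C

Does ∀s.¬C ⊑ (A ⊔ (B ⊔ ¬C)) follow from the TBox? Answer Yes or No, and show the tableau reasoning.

Yes

1. ∀s.¬C ⊑ (A ⊔ (B ⊔ ¬C))  ⇔  (∀s.¬C ⊓ (¬A ⊓ (¬B ⊓ C))) unsat w.r.t. T
   all branches close; clash {C, ¬C} at x₀
2. Hence ∀s.¬C ⊑ (A ⊔ (B ⊔ ¬C)): entailed.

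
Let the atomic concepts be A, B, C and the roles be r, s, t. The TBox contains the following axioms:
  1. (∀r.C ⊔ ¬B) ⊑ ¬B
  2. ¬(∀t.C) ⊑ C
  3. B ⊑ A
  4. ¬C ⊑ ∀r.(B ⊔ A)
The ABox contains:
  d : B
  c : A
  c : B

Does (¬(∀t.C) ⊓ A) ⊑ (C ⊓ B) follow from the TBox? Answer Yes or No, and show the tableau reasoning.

1. (¬(∀t.C) ⊓ A) ⊑ (C ⊓ B)  ⇔  ((∃t.¬C ⊓ A) ⊓ (¬C ⊔ ¬B)) unsat w.r.t. T
   apply at x₀: ¬(∀t.C)⊑C
   open: L(x₀) ⊇ {A, C, ¬B, ∃t.¬C} (+ ∃-successors)
2. Hence (¬(∀t.C) ⊓ A) ⊑ (C ⊓ B): not entailed.

No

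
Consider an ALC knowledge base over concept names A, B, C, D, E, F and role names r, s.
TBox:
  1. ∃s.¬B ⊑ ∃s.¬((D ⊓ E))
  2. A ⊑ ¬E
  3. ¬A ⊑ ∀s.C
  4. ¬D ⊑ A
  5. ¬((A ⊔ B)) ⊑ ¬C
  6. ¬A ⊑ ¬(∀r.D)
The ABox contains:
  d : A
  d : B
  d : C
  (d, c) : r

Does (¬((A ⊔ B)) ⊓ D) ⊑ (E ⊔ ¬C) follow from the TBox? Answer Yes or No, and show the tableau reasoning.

1. (¬((A ⊔ B)) ⊓ D) ⊑ (E ⊔ ¬C)  ⇔  (((¬A ⊓ ¬B) ⊓ D) ⊓ (¬E ⊓ C)) unsat w.r.t. T
   all branches close; clash {C, ¬C} at x₀
2. Hence (¬((A ⊔ B)) ⊓ D) ⊑ (E ⊔ ¬C): entailed.

Yes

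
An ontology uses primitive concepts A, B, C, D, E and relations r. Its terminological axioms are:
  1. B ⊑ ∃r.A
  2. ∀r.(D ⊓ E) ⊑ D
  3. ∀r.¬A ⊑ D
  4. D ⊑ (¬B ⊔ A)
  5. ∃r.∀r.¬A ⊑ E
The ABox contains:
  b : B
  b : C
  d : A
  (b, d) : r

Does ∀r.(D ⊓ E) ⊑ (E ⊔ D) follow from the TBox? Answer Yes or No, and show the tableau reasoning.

1. ∀r.(D ⊓ E) ⊑ (E ⊔ D)  ⇔  (∀r.(D ⊓ E) ⊓ (¬E ⊓ ¬D)) unsat w.r.t. T
   all branches close; clash {E, ¬E} at x₀
2. Hence ∀r.(D ⊓ E) ⊑ (E ⊔ D): entailed.

Yes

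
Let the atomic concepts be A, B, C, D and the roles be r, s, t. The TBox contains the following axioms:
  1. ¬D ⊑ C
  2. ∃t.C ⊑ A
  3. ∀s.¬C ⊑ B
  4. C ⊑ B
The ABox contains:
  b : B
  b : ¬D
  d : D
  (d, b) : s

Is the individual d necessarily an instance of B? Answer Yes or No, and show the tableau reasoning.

No

1. d : B?  L(d) = {D} ∪ {¬B}
   open: L(d) ⊇ {D, ¬B, ¬C, ∀t.¬C, ∃s.C} (+ ∃-successors) — d ∉ B possible
2. Hence d : B: not entailed.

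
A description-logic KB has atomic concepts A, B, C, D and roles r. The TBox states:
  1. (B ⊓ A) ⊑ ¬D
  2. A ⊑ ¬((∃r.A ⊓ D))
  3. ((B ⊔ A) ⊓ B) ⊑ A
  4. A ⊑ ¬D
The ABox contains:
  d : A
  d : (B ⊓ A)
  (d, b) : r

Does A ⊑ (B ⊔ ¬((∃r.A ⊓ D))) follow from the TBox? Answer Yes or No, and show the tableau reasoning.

Yes

1. A ⊑ (B ⊔ ¬((∃r.A ⊓ D)))  ⇔  (A ⊓ (¬B ⊓ (∃r.A ⊓ D))) unsat w.r.t. T
   all branches close; clash {D, ¬D} at x₀
2. Hence A ⊑ (B ⊔ ¬((∃r.A ⊓ D))): entailed.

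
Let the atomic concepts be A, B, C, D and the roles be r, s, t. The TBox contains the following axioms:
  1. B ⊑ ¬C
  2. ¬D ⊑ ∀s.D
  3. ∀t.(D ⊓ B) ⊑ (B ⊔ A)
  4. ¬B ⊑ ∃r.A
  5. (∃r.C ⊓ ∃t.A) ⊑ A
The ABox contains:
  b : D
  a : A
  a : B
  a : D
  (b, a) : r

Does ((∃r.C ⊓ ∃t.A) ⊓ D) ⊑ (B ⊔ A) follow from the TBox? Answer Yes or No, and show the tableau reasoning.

1. ((∃r.C ⊓ ∃t.A) ⊓ D) ⊑ (B ⊔ A)  ⇔  (((∃r.C ⊓ ∃t.A) ⊓ D) ⊓ (¬B ⊓ ¬A)) unsat w.r.t. T
   all branches close; clash {A, ¬A} at x₀
2. Hence ((∃r.C ⊓ ∃t.A) ⊓ D) ⊑ (B ⊔ A): entailed.

Yes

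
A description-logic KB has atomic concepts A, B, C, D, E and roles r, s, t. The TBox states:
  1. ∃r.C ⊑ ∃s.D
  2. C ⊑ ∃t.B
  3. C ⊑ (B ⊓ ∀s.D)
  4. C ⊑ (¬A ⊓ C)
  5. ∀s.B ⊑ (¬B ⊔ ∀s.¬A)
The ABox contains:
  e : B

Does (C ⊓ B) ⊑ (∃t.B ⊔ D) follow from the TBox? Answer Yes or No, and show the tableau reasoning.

Yes

1. (C ⊓ B) ⊑ (∃t.B ⊔ D)  ⇔  ((C ⊓ B) ⊓ (∀t.¬B ⊓ ¬D)) unsat w.r.t. T
   all branches close; clash {B, ¬B} at an ∃-successor
2. Hence (C ⊓ B) ⊑ (∃t.B ⊔ D): entailed.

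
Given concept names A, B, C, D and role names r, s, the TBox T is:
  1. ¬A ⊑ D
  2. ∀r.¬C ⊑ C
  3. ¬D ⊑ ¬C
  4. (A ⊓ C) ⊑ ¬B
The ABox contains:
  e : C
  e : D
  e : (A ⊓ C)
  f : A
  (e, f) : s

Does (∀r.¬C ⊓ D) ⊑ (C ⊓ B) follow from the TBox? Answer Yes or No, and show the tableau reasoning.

No

1. (∀r.¬C ⊓ D) ⊑ (C ⊓ B)  ⇔  ((∀r.¬C ⊓ D) ⊓ (¬C ⊔ ¬B)) unsat w.r.t. T
   apply at x₀: ∀r.¬C⊑C
   open: L(x₀) ⊇ {C, D, ¬B, ∀r.¬C}
2. Hence (∀r.¬C ⊓ D) ⊑ (C ⊓ B): not entailed.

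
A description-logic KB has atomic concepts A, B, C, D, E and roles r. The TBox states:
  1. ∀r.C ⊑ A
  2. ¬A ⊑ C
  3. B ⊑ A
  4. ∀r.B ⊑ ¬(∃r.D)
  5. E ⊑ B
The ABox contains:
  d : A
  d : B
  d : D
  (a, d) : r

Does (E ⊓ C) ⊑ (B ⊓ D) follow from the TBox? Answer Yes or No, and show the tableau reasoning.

1. (E ⊓ C) ⊑ (B ⊓ D)  ⇔  ((E ⊓ C) ⊓ (¬B ⊔ ¬D)) unsat w.r.t. T
   apply at x₀: E⊑B
   open: L(x₀) ⊇ {A, B, C, E, ¬D, …} (+ ∃-successors)
2. Hence (E ⊓ C) ⊑ (B ⊓ D): not entailed.

No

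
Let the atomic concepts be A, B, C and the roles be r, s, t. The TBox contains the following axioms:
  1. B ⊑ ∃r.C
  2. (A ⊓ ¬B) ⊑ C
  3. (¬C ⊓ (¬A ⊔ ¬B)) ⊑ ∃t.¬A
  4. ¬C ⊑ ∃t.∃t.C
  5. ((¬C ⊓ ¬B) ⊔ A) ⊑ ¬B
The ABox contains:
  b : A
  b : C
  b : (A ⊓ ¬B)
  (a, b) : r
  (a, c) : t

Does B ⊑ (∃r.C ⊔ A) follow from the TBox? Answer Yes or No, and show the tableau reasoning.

1. B ⊑ (∃r.C ⊔ A)  ⇔  (B ⊓ (∀r.¬C ⊓ ¬A)) unsat w.r.t. T
   all branches close; clash {B, ¬B} at x₀
2. Hence B ⊑ (∃r.C ⊔ A): entailed.

Yes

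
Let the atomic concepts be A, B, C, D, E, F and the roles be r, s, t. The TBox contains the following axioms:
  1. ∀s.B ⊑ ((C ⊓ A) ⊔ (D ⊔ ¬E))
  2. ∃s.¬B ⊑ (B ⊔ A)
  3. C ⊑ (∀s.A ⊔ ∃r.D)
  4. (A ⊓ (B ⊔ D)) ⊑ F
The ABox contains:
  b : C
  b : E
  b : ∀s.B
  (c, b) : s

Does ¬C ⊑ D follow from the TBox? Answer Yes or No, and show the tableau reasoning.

No

1. ¬C ⊑ D  ⇔  (¬C ⊓ ¬D) unsat w.r.t. T
   open: L(x₀) ⊇ {¬A, ¬C, ¬D, ¬E, ∀s.B}
2. Hence ¬C ⊑ D: not entailed.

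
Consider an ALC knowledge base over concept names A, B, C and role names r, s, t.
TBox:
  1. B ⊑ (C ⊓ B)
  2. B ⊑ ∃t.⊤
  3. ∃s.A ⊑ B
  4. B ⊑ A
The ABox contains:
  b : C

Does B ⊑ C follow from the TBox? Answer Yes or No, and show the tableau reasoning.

1. B ⊑ C  ⇔  (B ⊓ ¬C) unsat w.r.t. T
   all branches close; clash {C, ¬C} at x₀
2. Hence B ⊑ C: entailed.

Yes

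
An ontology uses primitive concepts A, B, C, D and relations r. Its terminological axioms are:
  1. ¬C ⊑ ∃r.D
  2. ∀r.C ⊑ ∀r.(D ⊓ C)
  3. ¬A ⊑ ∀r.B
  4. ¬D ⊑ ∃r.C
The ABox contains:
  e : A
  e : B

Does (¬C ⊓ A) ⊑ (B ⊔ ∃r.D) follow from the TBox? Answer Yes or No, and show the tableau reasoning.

1. (¬C ⊓ A) ⊑ (B ⊔ ∃r.D)  ⇔  ((¬C ⊓ A) ⊓ (¬B ⊓ ∀r.¬D)) unsat w.r.t. T
   all branches close; clash {D, ¬D} at an ∃-successor
2. Hence (¬C ⊓ A) ⊑ (B ⊔ ∃r.D): entailed.

Yes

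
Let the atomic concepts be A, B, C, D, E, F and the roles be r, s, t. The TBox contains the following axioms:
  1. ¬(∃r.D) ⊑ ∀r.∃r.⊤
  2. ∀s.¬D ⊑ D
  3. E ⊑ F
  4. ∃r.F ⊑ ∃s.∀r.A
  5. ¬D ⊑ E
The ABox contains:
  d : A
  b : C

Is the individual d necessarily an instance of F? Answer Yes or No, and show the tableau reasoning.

1. d : F?  L(d) = {A} ∪ {¬F}
   open: L(d) ⊇ {A, D, ¬E, ¬F, ∀r.¬F, …} (+ ∃-successors) — d ∉ F possible
2. Hence d : F: not entailed.

No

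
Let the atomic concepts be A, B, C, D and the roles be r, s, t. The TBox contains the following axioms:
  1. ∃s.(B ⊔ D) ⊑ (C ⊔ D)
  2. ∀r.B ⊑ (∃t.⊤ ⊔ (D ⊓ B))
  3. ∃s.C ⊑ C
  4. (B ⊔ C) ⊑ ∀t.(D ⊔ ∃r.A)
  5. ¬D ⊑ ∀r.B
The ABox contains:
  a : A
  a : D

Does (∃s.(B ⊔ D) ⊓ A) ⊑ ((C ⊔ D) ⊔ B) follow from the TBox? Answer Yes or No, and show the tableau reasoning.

1. (∃s.(B ⊔ D) ⊓ A) ⊑ ((C ⊔ D) ⊔ B)  ⇔  ((∃s.(B ⊔ D) ⊓ A) ⊓ ((¬C ⊓ ¬D) ⊓ ¬B)) unsat w.r.t. T
   all branches close; clash {C, ¬C} at x₀
2. Hence (∃s.(B ⊔ D) ⊓ A) ⊑ ((C ⊔ D) ⊔ B): entailed.

Yes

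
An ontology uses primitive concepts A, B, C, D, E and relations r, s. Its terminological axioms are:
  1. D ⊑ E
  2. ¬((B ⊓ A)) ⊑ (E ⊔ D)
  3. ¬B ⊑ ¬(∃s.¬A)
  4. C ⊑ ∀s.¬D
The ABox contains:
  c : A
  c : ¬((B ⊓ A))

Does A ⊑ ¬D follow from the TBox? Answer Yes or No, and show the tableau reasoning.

1. A ⊑ ¬D  ⇔  (A ⊓ D) unsat w.r.t. T
   apply at x₀: D⊑E
   open: L(x₀) ⊇ {A, B, D, E, ¬C}
2. Hence A ⊑ ¬D: not entailed.

No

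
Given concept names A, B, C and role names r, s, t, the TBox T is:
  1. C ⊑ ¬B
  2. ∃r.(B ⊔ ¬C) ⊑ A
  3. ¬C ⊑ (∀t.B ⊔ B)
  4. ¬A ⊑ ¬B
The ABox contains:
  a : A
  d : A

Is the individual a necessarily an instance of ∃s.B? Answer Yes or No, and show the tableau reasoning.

1. a : ∃s.B?  L(a) = {A} ∪ {∀s.¬B}
   open: L(a) ⊇ {A, ¬C, ∀s.¬B, ∀t.B} — a ∉ ∃s.B possible
2. Hence a : ∃s.B: not entailed.

No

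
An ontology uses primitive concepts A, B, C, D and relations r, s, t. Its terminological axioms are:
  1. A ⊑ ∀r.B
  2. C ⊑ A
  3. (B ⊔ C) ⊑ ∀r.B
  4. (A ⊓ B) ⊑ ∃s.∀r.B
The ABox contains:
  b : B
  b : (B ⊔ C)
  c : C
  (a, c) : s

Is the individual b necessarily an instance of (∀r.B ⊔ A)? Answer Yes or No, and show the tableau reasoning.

Yes

1. b : (∀r.B ⊔ A)?  L(b) = {B, (B ⊔ C)} ∪ {(∃r.¬B ⊓ ¬A)}
   clash {A, ¬A} at b — b ∈ (∀r.B ⊔ A)
2. Hence b : (∀r.B ⊔ A): entailed.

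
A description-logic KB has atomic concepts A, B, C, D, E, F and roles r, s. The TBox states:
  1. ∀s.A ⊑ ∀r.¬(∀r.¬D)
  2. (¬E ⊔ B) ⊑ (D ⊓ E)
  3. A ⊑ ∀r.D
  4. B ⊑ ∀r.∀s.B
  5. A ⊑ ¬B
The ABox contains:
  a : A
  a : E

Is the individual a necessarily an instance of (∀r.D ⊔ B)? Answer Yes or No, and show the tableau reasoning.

1. a : (∀r.D ⊔ B)?  L(a) = {A, E} ∪ {(∃r.¬D ⊓ ¬B)}
   clash {D, ¬D} at an ∃-successor — a ∈ (∀r.D ⊔ B)
2. Hence a : (∀r.D ⊔ B): entailed.

Yes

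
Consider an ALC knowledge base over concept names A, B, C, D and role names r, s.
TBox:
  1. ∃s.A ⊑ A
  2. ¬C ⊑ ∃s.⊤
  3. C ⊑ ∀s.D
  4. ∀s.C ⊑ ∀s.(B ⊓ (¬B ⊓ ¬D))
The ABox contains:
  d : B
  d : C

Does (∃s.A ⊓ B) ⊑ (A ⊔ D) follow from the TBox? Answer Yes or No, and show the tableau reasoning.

Yes

1. (∃s.A ⊓ B) ⊑ (A ⊔ D)  ⇔  ((∃s.A ⊓ B) ⊓ (¬A ⊓ ¬D)) unsat w.r.t. T
   all branches close; clash {A, ¬A} at x₀
2. Hence (∃s.A ⊓ B) ⊑ (A ⊔ D): entailed.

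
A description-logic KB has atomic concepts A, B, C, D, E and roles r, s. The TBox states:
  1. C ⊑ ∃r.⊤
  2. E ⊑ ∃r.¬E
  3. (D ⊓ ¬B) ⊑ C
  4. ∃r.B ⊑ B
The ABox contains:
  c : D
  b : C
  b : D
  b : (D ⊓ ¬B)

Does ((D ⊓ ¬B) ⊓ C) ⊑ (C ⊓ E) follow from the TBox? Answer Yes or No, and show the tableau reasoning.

1. ((D ⊓ ¬B) ⊓ C) ⊑ (C ⊓ E)  ⇔  (((D ⊓ ¬B) ⊓ C) ⊓ (¬C ⊔ ¬E)) unsat w.r.t. T
   apply at x₀: C⊑∃r.⊤
   open: L(x₀) ⊇ {C, D, ¬B, ¬E, ∀r.¬B, …} (+ ∃-successors)
2. Hence ((D ⊓ ¬B) ⊓ C) ⊑ (C ⊓ E): not entailed.

No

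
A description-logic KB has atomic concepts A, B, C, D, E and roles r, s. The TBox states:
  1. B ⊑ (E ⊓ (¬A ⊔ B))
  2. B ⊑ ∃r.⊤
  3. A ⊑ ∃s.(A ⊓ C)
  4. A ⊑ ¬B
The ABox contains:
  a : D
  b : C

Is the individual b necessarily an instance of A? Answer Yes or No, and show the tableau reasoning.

1. b : A?  L(b) = {C} ∪ {¬A}
   open: L(b) ⊇ {C, ¬A, ¬B} — b ∉ A possible
2. Hence b : A: not entailed.

No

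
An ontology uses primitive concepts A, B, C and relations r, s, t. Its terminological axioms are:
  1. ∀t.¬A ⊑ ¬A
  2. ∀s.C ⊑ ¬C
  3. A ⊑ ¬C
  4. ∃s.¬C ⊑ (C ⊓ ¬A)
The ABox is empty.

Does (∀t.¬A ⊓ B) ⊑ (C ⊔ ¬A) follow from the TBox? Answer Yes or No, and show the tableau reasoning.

1. (∀t.¬A ⊓ B) ⊑ (C ⊔ ¬A)  ⇔  ((∀t.¬A ⊓ B) ⊓ (¬C ⊓ A)) unsat w.r.t. T
   all branches close; clash {A, ¬A} at x₀
2. Hence (∀t.¬A ⊓ B) ⊑ (C ⊔ ¬A): entailed.

Yes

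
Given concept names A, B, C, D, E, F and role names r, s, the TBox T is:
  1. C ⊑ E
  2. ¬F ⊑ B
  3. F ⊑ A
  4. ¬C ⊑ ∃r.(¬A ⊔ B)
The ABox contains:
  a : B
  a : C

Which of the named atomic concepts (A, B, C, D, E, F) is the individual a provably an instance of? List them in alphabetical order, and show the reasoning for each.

1. a : A?  L(a) = {B, C} ∪ {¬A}
   apply at a: C⊑E
   open: L(a) ⊇ {B, C, E, ¬A, ¬F} — a ∉ A possible
2. a : B?  L(a) = {B, C} ∪ {¬B}
   clash {B, ¬B} at a — a ∈ B
3. a : C?  L(a) = {B, C} ∪ {¬C}
   clash {C, ¬C} at a — a ∈ C
4. a : D?  L(a) = {B, C} ∪ {¬D}
   apply at a: C⊑E
   open: L(a) ⊇ {B, C, E, ¬D, ¬F} — a ∉ D possible
5. a : E?  L(a) = {B, C} ∪ {¬E}
   clash {E, ¬E} at a — a ∈ E
6. a : F?  L(a) = {B, C} ∪ {¬F}
   apply at a: C⊑E
   open: L(a) ⊇ {B, C, E, ¬F} — a ∉ F possible
7. Entailed for a: {B, C, E}

{B, C, E}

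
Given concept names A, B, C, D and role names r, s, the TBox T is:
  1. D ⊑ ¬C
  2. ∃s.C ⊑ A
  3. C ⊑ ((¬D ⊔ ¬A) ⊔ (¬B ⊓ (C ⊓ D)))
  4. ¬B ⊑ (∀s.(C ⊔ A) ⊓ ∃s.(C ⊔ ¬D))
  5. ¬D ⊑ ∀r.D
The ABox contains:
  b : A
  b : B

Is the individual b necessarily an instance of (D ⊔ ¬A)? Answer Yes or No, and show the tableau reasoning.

No

1. b : (D ⊔ ¬A)?  L(b) = {A, B} ∪ {(¬D ⊓ A)}
   apply at b: ¬D⊑∀r.D
   open: L(b) ⊇ {A, B, ¬C, ¬D, ∀r.D} — b ∉ (D ⊔ ¬A) possible
2. Hence b : (D ⊔ ¬A): not entailed.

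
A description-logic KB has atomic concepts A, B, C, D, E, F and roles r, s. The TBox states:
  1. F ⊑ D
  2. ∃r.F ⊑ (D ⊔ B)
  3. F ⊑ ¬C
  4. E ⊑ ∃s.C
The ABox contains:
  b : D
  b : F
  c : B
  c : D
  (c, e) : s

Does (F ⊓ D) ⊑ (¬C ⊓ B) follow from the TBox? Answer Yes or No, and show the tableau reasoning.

No

1. (F ⊓ D) ⊑ (¬C ⊓ B)  ⇔  ((F ⊓ D) ⊓ (C ⊔ ¬B)) unsat w.r.t. T
   apply at x₀: F⊑¬C
   open: L(x₀) ⊇ {D, F, ¬B, ¬C, ¬E, …}
2. Hence (F ⊓ D) ⊑ (¬C ⊓ B): not entailed.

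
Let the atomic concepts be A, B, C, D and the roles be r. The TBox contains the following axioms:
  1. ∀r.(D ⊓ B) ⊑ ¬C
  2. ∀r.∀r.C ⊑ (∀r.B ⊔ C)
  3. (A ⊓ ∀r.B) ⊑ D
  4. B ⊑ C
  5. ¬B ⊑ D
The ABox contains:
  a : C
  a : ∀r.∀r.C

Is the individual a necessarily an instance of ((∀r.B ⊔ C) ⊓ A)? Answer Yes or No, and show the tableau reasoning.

No

1. a : ((∀r.B ⊔ C) ⊓ A)?  L(a) = {C, ∀r.∀r.C} ∪ {((∃r.¬B ⊓ ¬C) ⊔ ¬A)}
   apply at a: ∀r.∀r.C⊑(∀r.B ⊔ C)
   open: L(a) ⊇ {B, C, ¬A, ∀r.∀r.C, ∃r.(¬D ⊔ ¬B)} (+ ∃-successors) — a ∉ ((∀r.B ⊔ C) ⊓ A) possible
2. Hence a : ((∀r.B ⊔ C) ⊓ A): not entailed.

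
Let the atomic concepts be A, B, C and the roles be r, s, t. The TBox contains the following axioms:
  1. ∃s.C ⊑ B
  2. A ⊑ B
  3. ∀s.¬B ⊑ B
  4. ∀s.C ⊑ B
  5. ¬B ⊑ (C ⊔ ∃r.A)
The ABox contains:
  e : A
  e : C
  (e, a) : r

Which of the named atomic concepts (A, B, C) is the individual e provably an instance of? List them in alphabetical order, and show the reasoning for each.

1. e : A?  L(e) = {A, C} ∪ {¬A}
   clash {A, ¬A} at e — e ∈ A
2. e : B?  L(e) = {A, C} ∪ {¬B}
   clash {B, ¬B} at e — e ∈ B
3. e : C?  L(e) = {A, C} ∪ {¬C}
   clash {C, ¬C} at e — e ∈ C
4. Entailed for e: {A, B, C}

{A, B, C}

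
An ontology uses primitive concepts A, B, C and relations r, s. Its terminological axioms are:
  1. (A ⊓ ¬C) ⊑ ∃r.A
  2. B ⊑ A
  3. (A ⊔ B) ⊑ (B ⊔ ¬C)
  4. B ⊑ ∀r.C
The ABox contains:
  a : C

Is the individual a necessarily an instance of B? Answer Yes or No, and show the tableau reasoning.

1. a : B?  L(a) = {C} ∪ {¬B}
   open: L(a) ⊇ {C, ¬A, ¬B} — a ∉ B possible
2. Hence a : B: not entailed.

No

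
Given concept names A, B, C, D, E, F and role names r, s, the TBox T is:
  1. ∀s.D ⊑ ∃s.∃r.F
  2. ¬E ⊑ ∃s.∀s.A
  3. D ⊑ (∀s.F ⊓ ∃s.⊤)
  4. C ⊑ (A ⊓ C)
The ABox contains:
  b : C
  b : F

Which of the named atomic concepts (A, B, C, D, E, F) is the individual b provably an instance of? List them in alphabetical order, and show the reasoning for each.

{A, C, F}

1. b : A?  L(b) = {C, F} ∪ {¬A}
   clash {A, ¬A} at b — b ∈ A
2. b : B?  L(b) = {C, F} ∪ {¬B}
   apply at b: C⊑(A ⊓ C)
   open: L(b) ⊇ {A, C, E, F, ¬B, …} (+ ∃-successors) — b ∉ B possible
3. b : C?  L(b) = {C, F} ∪ {¬C}
   clash {C, ¬C} at b — b ∈ C
4. b : D?  L(b) = {C, F} ∪ {¬D}
   apply at b: C⊑(A ⊓ C)
   open: L(b) ⊇ {A, C, E, F, ¬D, …} (+ ∃-successors) — b ∉ D possible
5. b : E?  L(b) = {C, F} ∪ {¬E}
   apply at b: ¬E⊑∃s.∀s.A; C⊑(A ⊓ C)
   open: L(b) ⊇ {A, C, F, ¬D, ¬E, …} (+ ∃-successors) — b ∉ E possible
6. b : F?  L(b) = {C, F} ∪ {¬F}
   clash {F, ¬F} at b — b ∈ F
7. Entailed for b: {A, C, F}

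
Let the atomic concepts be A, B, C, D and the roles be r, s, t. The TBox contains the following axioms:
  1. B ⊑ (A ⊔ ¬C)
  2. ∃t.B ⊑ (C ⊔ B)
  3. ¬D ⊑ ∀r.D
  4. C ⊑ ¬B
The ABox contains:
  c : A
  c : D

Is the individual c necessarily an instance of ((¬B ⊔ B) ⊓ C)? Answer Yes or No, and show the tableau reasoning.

No

1. c : ((¬B ⊔ B) ⊓ C)?  L(c) = {A, D} ∪ {((B ⊓ ¬B) ⊔ ¬C)}
   open: L(c) ⊇ {A, D, ¬B, ¬C, ∀t.¬B} — c ∉ ((¬B ⊔ B) ⊓ C) possible
2. Hence c : ((¬B ⊔ B) ⊓ C): not entailed.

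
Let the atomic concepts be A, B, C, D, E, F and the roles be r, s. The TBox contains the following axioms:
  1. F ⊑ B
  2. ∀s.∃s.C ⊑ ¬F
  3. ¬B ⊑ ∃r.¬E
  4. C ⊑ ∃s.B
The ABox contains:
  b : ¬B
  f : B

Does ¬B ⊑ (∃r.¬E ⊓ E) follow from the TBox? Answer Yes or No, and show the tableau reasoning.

1. ¬B ⊑ (∃r.¬E ⊓ E)  ⇔  (¬B ⊓ (∀r.E ⊔ ¬E)) unsat w.r.t. T
   apply at x₀: ¬B⊑∃r.¬E
   open: L(x₀) ⊇ {¬B, ¬C, ¬E, ¬F, ∃r.¬E} (+ ∃-successors)
2. Hence ¬B ⊑ (∃r.¬E ⊓ E): not entailed.

No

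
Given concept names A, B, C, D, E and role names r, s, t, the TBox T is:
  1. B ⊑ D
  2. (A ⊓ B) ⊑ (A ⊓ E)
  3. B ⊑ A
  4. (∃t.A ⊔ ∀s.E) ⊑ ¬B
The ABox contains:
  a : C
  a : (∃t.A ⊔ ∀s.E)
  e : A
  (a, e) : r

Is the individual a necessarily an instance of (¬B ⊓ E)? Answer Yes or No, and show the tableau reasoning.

No

1. a : (¬B ⊓ E)?  L(a) = {C, (∃t.A ⊔ ∀s.E)} ∪ {(B ⊔ ¬E)}
   apply at a: (∃t.A ⊔ ∀s.E)⊑¬B
   open: L(a) ⊇ {C, ¬B, ¬E, ∃t.A} (+ ∃-successors) — a ∉ (¬B ⊓ E) possible
2. Hence a : (¬B ⊓ E): not entailed.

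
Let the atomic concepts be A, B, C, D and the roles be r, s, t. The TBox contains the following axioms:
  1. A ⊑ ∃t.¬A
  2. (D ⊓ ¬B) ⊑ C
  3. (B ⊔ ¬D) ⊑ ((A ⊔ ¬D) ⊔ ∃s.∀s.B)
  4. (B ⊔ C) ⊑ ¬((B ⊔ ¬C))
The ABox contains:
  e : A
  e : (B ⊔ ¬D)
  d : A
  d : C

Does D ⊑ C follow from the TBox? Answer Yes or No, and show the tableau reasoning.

1. D ⊑ C  ⇔  (D ⊓ ¬C) unsat w.r.t. T
   all branches close; clash {C, ¬C} at x₀
2. Hence D ⊑ C: entailed.

Yes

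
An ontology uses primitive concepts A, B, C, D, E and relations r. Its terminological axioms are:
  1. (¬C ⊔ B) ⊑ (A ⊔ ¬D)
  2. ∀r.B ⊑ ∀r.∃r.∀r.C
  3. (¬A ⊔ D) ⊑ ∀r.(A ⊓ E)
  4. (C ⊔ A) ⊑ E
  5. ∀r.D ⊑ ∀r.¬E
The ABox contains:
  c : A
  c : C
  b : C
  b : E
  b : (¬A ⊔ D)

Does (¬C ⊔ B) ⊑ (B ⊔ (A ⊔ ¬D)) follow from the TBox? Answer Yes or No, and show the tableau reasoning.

1. (¬C ⊔ B) ⊑ (B ⊔ (A ⊔ ¬D))  ⇔  ((¬C ⊔ B) ⊓ (¬B ⊓ (¬A ⊓ D))) unsat w.r.t. T
   all branches close; clash {B, ¬B} at x₀
2. Hence (¬C ⊔ B) ⊑ (B ⊔ (A ⊔ ¬D)): entailed.

Yes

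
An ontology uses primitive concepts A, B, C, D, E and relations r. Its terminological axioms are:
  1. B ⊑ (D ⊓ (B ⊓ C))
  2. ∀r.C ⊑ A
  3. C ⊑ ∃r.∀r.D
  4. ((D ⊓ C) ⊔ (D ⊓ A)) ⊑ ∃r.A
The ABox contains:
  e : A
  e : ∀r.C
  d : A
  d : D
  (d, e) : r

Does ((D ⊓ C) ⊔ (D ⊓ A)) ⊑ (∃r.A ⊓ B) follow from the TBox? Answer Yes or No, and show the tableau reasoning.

No

1. ((D ⊓ C) ⊔ (D ⊓ A)) ⊑ (∃r.A ⊓ B)  ⇔  (((D ⊓ C) ⊔ (D ⊓ A)) ⊓ (∀r.¬A ⊔ ¬B)) unsat w.r.t. T
   apply at x₀: ((D ⊓ C) ⊔ (D ⊓ A))⊑∃r.A
   open: L(x₀) ⊇ {C, D, ¬B, ∃r.A, ∃r.¬C, …} (+ ∃-successors)
2. Hence ((D ⊓ C) ⊔ (D ⊓ A)) ⊑ (∃r.A ⊓ B): not entailed.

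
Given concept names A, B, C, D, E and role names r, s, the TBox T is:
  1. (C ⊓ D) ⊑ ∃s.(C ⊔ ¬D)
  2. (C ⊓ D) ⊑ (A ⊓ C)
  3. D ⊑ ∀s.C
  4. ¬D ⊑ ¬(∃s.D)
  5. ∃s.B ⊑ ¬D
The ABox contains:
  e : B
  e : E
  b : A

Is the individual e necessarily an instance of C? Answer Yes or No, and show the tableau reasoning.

1. e : C?  L(e) = {B, E} ∪ {¬C}
   open: L(e) ⊇ {B, E, ¬C, ¬D, ∀s.¬D} — e ∉ C possible
2. Hence e : C: not entailed.

No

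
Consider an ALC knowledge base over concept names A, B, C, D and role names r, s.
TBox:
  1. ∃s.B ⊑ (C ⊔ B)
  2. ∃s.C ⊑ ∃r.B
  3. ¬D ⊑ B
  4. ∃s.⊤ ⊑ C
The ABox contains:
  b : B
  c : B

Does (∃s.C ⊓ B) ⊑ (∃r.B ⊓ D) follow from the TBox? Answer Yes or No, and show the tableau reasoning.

1. (∃s.C ⊓ B) ⊑ (∃r.B ⊓ D)  ⇔  ((∃s.C ⊓ B) ⊓ (∀r.¬B ⊔ ¬D)) unsat w.r.t. T
   apply at x₀: ∃s.C⊑∃r.B
   open: L(x₀) ⊇ {B, C, ¬D, ∀s.¬B, ∃r.B, …} (+ ∃-successors)
2. Hence (∃s.C ⊓ B) ⊑ (∃r.B ⊓ D): not entailed.

No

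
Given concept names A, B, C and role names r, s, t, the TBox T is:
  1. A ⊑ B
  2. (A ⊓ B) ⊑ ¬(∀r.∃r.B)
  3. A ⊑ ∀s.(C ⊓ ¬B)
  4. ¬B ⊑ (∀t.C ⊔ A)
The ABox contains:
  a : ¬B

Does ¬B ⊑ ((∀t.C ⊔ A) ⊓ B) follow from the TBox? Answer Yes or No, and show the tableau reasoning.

1. ¬B ⊑ ((∀t.C ⊔ A) ⊓ B)  ⇔  (¬B ⊓ ((∃t.¬C ⊓ ¬A) ⊔ ¬B)) unsat w.r.t. T
   apply at x₀: ¬B⊑(∀t.C ⊔ A)
   open: L(x₀) ⊇ {¬A, ¬B, ∀t.C}
2. Hence ¬B ⊑ ((∀t.C ⊔ A) ⊓ B): not entailed.

No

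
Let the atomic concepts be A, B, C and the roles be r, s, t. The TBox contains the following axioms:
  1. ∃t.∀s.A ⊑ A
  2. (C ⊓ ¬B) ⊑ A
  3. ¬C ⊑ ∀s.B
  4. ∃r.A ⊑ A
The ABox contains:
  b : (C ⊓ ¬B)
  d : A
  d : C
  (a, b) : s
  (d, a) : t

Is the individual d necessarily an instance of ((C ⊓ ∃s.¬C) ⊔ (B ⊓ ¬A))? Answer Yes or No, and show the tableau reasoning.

1. d : ((C ⊓ ∃s.¬C) ⊔ (B ⊓ ¬A))?  L(d) = {A, C} ∪ {((¬C ⊔ ∀s.C) ⊓ (¬B ⊔ A))}
   open: L(d) ⊇ {A, C, ∀s.C} — d ∉ ((C ⊓ ∃s.¬C) ⊔ (B ⊓ ¬A)) possible
2. Hence d : ((C ⊓ ∃s.¬C) ⊔ (B ⊓ ¬A)): not entailed.

No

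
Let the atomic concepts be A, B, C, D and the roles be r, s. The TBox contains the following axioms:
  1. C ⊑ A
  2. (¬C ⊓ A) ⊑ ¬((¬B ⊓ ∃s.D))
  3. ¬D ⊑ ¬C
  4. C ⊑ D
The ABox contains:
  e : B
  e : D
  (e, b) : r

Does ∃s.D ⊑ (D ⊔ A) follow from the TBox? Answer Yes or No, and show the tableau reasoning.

No

1. ∃s.D ⊑ (D ⊔ A)  ⇔  (∃s.D ⊓ (¬D ⊓ ¬A)) unsat w.r.t. T
   apply at x₀: ¬D⊑¬C
   open: L(x₀) ⊇ {¬A, ¬C, ¬D, ∃s.D} (+ ∃-successors)
2. Hence ∃s.D ⊑ (D ⊔ A): not entailed.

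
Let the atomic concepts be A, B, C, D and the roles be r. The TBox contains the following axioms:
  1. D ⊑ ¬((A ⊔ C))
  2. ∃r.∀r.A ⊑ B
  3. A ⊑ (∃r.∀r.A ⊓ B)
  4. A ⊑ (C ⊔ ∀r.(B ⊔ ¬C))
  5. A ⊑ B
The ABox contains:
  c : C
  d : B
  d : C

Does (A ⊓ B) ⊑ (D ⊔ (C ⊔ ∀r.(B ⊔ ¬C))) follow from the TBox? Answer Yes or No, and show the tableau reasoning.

1. (A ⊓ B) ⊑ (D ⊔ (C ⊔ ∀r.(B ⊔ ¬C)))  ⇔  ((A ⊓ B) ⊓ (¬D ⊓ (¬C ⊓ ∃r.(¬B ⊓ C)))) unsat w.r.t. T
   all branches close; clash {C, ¬C} at an ∃-successor
2. Hence (A ⊓ B) ⊑ (D ⊔ (C ⊔ ∀r.(B ⊔ ¬C))): entailed.

Yes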